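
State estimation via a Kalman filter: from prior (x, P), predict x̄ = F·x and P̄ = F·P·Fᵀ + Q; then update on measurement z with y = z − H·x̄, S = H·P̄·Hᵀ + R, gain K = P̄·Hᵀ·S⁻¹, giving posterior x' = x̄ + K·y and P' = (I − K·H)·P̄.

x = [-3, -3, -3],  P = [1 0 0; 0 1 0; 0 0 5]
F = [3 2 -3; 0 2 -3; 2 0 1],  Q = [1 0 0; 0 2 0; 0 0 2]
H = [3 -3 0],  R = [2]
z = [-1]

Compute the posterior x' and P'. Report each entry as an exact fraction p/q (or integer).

x' = [12/11, 87/55, -261/55]
P' = [559/11 557/11 -153/11; 557/11 2787/55 -771/55; -153/11 -771/55 443/55]

x̄ = F·x = [-6, 3, -9]
P̄ = F·P·Fᵀ + Q = [59 49 -9; 49 51 -15; -9 -15 11]
y = z − H·x̄ = [26]
S = H·P̄·Hᵀ + R = [110]
K = P̄·Hᵀ·S⁻¹ = [3/11; -3/55; 9/55]
x' = x̄ + K·y = [12/11, 87/55, -261/55]
P' = (I − K·H)·P̄ = [559/11 557/11 -153/11; 557/11 2787/55 -771/55; -153/11 -771/55 443/55]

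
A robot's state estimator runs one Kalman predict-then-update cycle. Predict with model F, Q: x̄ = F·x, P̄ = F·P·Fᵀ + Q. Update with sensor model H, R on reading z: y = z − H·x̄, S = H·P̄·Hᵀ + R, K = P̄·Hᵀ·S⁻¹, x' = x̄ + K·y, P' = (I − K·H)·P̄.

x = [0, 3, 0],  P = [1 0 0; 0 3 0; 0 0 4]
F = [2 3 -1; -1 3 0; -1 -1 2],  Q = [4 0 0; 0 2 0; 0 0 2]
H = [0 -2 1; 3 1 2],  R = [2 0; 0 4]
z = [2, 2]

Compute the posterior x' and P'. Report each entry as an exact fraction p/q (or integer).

x' = [-9534/24287, -1492/24287, 40036/24287]
P' = [171382/24287 -95690/24287 -200082/24287; -95690/24287 64698/24287 115450/24287; -200082/24287 115450/24287 250130/24287]

x̄ = F·x = [9, 9, -3]
P̄ = F·P·Fᵀ + Q = [39 25 -19; 25 30 -8; -19 -8 22]
y = z − H·x̄ = [23, -28]
S = H·P̄·Hᵀ + R = [176 -199; -199 363]
K = P̄·Hᵀ·S⁻¹ = [-4351/24287 4573/24287; -6973/24287 2132/24287; 9615/24287 3866/24287]
x' = x̄ + K·y = [-9534/24287, -1492/24287, 40036/24287]
P' = (I − K·H)·P̄ = [171382/24287 -95690/24287 -200082/24287; -95690/24287 64698/24287 115450/24287; -200082/24287 115450/24287 250130/24287]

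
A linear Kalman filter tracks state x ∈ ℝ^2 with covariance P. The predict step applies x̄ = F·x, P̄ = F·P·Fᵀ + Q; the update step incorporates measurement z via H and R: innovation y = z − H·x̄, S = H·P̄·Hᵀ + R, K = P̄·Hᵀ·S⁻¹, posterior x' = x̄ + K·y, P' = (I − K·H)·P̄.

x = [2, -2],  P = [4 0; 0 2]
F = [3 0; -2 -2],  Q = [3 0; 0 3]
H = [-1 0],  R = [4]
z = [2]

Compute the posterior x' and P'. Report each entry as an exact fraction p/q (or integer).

x̄ = F·x = [6, 0]
P̄ = F·P·Fᵀ + Q = [39 -24; -24 27]
y = z − H·x̄ = [8]
S = H·P̄·Hᵀ + R = [43]
K = P̄·Hᵀ·S⁻¹ = [-39/43; 24/43]
x' = x̄ + K·y = [-54/43, 192/43]
P' = (I − K·H)·P̄ = [156/43 -96/43; -96/43 585/43]

x' = [-54/43, 192/43]
P' = [156/43 -96/43; -96/43 585/43]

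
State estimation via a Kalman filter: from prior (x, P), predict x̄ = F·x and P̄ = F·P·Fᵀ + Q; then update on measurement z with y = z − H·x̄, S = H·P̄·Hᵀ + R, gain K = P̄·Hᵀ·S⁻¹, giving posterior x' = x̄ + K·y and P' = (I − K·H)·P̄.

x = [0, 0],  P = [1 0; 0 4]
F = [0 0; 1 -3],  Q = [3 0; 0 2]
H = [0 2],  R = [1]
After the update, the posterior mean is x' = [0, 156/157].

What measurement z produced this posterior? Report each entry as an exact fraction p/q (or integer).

x̄ = F·x = [0, 0]
P̄ = F·P·Fᵀ + Q = [3 0; 0 39]
S = H·P̄·Hᵀ + R = [157]
K = P̄·Hᵀ·S⁻¹ = [0; 78/157]
x' − x̄ = [0, 156/157] = K·y
y = (KᵀK)⁻¹·Kᵀ·(x' − x̄) = [2]
z = y + H·x̄ = [2] + [0] = [2]

z = [2]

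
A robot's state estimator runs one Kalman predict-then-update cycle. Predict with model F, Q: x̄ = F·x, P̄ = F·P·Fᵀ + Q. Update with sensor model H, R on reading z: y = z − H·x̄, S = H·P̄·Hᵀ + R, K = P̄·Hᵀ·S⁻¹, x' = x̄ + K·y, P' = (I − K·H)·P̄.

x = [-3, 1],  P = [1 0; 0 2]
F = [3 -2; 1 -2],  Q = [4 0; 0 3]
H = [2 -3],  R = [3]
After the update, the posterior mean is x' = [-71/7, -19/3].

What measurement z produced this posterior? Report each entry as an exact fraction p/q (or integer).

x̄ = F·x = [-11, -5]
P̄ = F·P·Fᵀ + Q = [21 11; 11 12]
S = H·P̄·Hᵀ + R = [63]
K = P̄·Hᵀ·S⁻¹ = [1/7; -2/9]
x' − x̄ = [6/7, -4/3] = K·y
y = (KᵀK)⁻¹·Kᵀ·(x' − x̄) = [6]
z = y + H·x̄ = [6] + [-7] = [-1]

z = [-1]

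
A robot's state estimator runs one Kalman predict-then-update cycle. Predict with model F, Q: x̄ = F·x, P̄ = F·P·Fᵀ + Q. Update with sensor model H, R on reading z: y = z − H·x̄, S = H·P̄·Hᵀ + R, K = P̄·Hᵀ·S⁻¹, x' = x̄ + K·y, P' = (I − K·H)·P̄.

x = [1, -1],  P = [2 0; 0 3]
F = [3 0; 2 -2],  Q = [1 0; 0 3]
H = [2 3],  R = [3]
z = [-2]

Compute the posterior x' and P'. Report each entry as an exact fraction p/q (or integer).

x̄ = F·x = [3, 4]
P̄ = F·P·Fᵀ + Q = [19 12; 12 23]
y = z − H·x̄ = [-20]
S = H·P̄·Hᵀ + R = [430]
K = P̄·Hᵀ·S⁻¹ = [37/215; 93/430]
x' = x̄ + K·y = [-19/43, -14/43]
P' = (I − K·H)·P̄ = [1347/215 -861/215; -861/215 1241/430]

x' = [-19/43, -14/43]
P' = [1347/215 -861/215; -861/215 1241/430]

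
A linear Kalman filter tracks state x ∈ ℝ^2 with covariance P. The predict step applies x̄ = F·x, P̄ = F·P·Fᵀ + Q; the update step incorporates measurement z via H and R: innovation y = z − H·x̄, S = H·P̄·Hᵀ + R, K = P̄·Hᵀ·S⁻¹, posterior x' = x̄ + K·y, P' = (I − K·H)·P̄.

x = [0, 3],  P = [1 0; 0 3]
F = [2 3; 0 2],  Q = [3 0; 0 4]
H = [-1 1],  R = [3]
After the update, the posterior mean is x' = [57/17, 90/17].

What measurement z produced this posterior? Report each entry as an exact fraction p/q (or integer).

z = [3]

x̄ = F·x = [9, 6]
P̄ = F·P·Fᵀ + Q = [34 18; 18 16]
S = H·P̄·Hᵀ + R = [17]
K = P̄·Hᵀ·S⁻¹ = [-16/17; -2/17]
x' − x̄ = [-96/17, -12/17] = K·y
y = (KᵀK)⁻¹·Kᵀ·(x' − x̄) = [6]
z = y + H·x̄ = [6] + [-3] = [3]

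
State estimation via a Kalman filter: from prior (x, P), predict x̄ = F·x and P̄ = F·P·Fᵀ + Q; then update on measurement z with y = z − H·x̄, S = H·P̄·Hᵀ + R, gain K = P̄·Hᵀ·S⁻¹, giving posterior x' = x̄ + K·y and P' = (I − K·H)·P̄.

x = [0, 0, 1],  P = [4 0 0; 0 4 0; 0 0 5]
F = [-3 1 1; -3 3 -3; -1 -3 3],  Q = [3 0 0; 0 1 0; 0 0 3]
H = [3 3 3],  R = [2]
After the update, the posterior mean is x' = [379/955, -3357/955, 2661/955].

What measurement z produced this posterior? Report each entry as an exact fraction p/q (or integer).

x̄ = F·x = [1, -3, 3]
P̄ = F·P·Fᵀ + Q = [48 33 15; 33 118 -69; 15 -69 88]
S = H·P̄·Hᵀ + R = [1910]
K = P̄·Hᵀ·S⁻¹ = [144/955; 123/955; 51/955]
x' − x̄ = [-576/955, -492/955, -204/955] = K·y
y = (KᵀK)⁻¹·Kᵀ·(x' − x̄) = [-4]
z = y + H·x̄ = [-4] + [3] = [-1]

z = [-1]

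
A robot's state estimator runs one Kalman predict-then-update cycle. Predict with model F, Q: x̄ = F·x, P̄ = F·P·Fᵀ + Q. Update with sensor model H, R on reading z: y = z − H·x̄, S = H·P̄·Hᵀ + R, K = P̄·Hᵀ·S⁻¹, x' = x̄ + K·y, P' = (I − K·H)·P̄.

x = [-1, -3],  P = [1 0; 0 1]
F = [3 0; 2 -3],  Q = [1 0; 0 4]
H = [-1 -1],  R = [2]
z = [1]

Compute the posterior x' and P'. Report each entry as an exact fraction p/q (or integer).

x̄ = F·x = [-3, 7]
P̄ = F·P·Fᵀ + Q = [10 6; 6 17]
y = z − H·x̄ = [5]
S = H·P̄·Hᵀ + R = [41]
K = P̄·Hᵀ·S⁻¹ = [-16/41; -23/41]
x' = x̄ + K·y = [-203/41, 172/41]
P' = (I − K·H)·P̄ = [154/41 -122/41; -122/41 168/41]

x' = [-203/41, 172/41]
P' = [154/41 -122/41; -122/41 168/41]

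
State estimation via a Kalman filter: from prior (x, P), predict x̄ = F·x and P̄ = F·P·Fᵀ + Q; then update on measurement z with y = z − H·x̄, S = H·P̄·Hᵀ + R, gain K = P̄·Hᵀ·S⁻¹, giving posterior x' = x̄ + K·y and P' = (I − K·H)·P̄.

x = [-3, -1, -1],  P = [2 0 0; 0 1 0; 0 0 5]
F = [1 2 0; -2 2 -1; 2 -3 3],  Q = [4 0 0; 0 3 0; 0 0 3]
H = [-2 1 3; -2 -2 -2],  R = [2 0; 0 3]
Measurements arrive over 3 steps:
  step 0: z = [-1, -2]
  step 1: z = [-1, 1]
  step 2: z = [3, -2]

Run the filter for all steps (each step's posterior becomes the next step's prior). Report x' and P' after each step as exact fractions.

step 0: x' = [-61459/43379, 223557/43379, -128694/43379], P' = [87170/43379 -185050/43379 115814/43379; -185050/43379 471985/43379 -284877/43379; 115814/43379 -284877/43379 180487/43379]
step 1: x' = [1562191027/6216607819, -4396454690/6216607819, 303978575/6216607819], P' = [7292002778/6216607819 -14280730504/6216607819 9146743292/6216607819; -14280730504/6216607819 38705163128/6216607819 -23290190704/6216607819; 9146743292/6216607819 -23290190704/6216607819 15214218434/6216607819]
step 2: x' = [15995531437913/128172885573548, -242269919997787/512691542294192, 638968924088503/512691542294192], P' = [37062071366749/32043221393387 -289069318509617/128172885573548 185242577933701/128172885573548; -289069318509617/128172885573548 3136833149214631/512691542294192 -1886398687621667/512691542294192; 185242577933701/128172885573548 -1886398687621667/512691542294192 1233343042347439/512691542294192]

step 0: x̄ = F·x = [-5, 5, -6]
step 0: P̄ = F·P·Fᵀ + Q = [10 0 -2; 0 20 -29; -2 -29 65]
step 0: y = z − H·x̄ = [2, -14]
step 0: S = H·P̄·Hᵀ + R = [497 -154; -154 135]
step 0: K = P̄·Hᵀ·S⁻¹ = [-5974/43379 -1708/6197; -6273/43379 -196/6197; 12478/43379 -1088/6197]
step 0: x' = x̄ + K·y = [-61459/43379, 223557/43379, -128694/43379]
step 0: P' = (I − K·H)·P̄ = [87170/43379 -185050/43379 115814/43379; -185050/43379 471985/43379 -284877/43379; 115814/43379 -284877/43379 180487/43379]
step 1: x̄ = F·x = [385655/43379, 99818/6197, -1179671/43379]
step 1: P̄ = F·P·Fᵀ + Q = [1408426/43379 362520/6197 -4204440/43379; 362520/6197 804344/6197 -1294708/6197; -4204440/43379 -1294708/6197 15089219/43379]
step 1: y = z − H·x̄ = [3568218/43379, -147201/43379]
step 1: S = H·P̄·Hᵀ + R = [133078825/43379 -10174618/43379; -10174618/43379 2804301/43379]
step 1: K = P̄·Hᵀ·S⁻¹ = [-712253092/6216607819 -1438677044/6216607819; -1301973988/6216607819 -756161280/6216607819; 2029489007/6216607819 -713847348/6216607819]
step 1: x' = x̄ + K·y = [1562191027/6216607819, -4396454690/6216607819, 303978575/6216607819]
step 1: P' = (I − K·H)·P̄ = [7292002778/6216607819 -14280730504/6216607819 9146743292/6216607819; -14280730504/6216607819 38705163128/6216607819 -23290190704/6216607819; 9146743292/6216607819 -23290190704/6216607819 15214218434/6216607819]
step 2: x̄ = F·x = [-7230718353/6216607819, -12221270009/6216607819, 17225681849/6216607819]
step 2: P̄ = F·P·Fᵀ + Q = [129856164550/6216607819 206231746080/6216607819 -344228618064/6216607819; 206231746080/6216607819 461846285531/6216607819 -732634612894/6216607819; -344228618064/6216607819 -732634612894/6216607819 1233445386851/6216607819]
step 2: y = z − H·x̄ = [-35267388787/6216607819, -16885828664/6216607819]
step 2: S = H·P̄·Hᵀ + R = [11004721396112/6216607819 -842942602528/6216607819; -842942602528/6216607819 354189292161/6216607819]
step 2: K = P̄·Hᵀ·S⁻¹ = [-14919077821253/128172885573548 -7403590815180/32043221393387; -104904182786717/512691542294192 -3923216148104/32043221393387; 165844907975521/512691542294192 -3663111102524/32043221393387]
step 2: x' = x̄ + K·y = [15995531437913/128172885573548, -242269919997787/512691542294192, 638968924088503/512691542294192]
step 2: P' = (I − K·H)·P̄ = [37062071366749/32043221393387 -289069318509617/128172885573548 185242577933701/128172885573548; -289069318509617/128172885573548 3136833149214631/512691542294192 -1886398687621667/512691542294192; 185242577933701/128172885573548 -1886398687621667/512691542294192 1233343042347439/512691542294192]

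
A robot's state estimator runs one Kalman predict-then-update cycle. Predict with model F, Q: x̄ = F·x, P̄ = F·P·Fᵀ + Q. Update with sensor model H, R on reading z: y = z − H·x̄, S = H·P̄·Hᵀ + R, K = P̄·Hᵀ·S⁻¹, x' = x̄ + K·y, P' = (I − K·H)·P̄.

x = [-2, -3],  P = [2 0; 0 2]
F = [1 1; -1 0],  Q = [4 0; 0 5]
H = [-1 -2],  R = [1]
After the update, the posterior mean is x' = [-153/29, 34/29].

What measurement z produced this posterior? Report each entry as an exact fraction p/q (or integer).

x̄ = F·x = [-5, 2]
P̄ = F·P·Fᵀ + Q = [8 -2; -2 7]
S = H·P̄·Hᵀ + R = [29]
K = P̄·Hᵀ·S⁻¹ = [-4/29; -12/29]
x' − x̄ = [-8/29, -24/29] = K·y
y = (KᵀK)⁻¹·Kᵀ·(x' − x̄) = [2]
z = y + H·x̄ = [2] + [1] = [3]

z = [3]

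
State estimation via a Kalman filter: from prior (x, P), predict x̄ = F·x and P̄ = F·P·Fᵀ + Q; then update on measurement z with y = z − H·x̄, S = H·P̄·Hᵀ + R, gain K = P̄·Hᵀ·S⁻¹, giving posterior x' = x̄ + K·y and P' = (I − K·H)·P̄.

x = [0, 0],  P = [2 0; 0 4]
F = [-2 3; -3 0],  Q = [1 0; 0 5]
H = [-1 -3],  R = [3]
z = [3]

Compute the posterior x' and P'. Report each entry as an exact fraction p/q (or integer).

x' = [-81/109, -81/109]
P' = [2718/109 -879/109; -879/109 320/109]

x̄ = F·x = [0, 0]
P̄ = F·P·Fᵀ + Q = [45 12; 12 23]
y = z − H·x̄ = [3]
S = H·P̄·Hᵀ + R = [327]
K = P̄·Hᵀ·S⁻¹ = [-27/109; -27/109]
x' = x̄ + K·y = [-81/109, -81/109]
P' = (I − K·H)·P̄ = [2718/109 -879/109; -879/109 320/109]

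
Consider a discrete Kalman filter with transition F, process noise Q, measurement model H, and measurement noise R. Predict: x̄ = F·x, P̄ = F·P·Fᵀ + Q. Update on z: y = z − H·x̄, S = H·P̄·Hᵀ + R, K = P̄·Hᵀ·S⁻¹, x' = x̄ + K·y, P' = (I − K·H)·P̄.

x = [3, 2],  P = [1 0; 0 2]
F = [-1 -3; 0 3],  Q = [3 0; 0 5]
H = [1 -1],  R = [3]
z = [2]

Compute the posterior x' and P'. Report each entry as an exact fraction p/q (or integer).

x̄ = F·x = [-9, 6]
P̄ = F·P·Fᵀ + Q = [22 -18; -18 23]
y = z − H·x̄ = [17]
S = H·P̄·Hᵀ + R = [84]
K = P̄·Hᵀ·S⁻¹ = [10/21; -41/84]
x' = x̄ + K·y = [-19/21, -193/84]
P' = (I − K·H)·P̄ = [62/21 32/21; 32/21 251/84]

x' = [-19/21, -193/84]
P' = [62/21 32/21; 32/21 251/84]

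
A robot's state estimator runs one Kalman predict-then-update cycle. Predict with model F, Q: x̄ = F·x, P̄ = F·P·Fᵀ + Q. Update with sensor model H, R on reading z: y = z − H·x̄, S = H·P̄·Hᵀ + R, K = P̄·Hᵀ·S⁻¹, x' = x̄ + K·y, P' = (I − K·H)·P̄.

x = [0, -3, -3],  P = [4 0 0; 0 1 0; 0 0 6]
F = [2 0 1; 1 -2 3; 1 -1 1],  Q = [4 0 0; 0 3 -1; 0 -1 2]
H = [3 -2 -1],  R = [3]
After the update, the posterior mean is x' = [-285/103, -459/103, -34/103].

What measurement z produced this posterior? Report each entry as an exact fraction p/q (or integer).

z = [1]

x̄ = F·x = [-3, -3, 0]
P̄ = F·P·Fᵀ + Q = [26 26 14; 26 65 23; 14 23 13]
S = H·P̄·Hᵀ + R = [206]
K = P̄·Hᵀ·S⁻¹ = [6/103; -75/206; -17/206]
x' − x̄ = [24/103, -150/103, -34/103] = K·y
y = (KᵀK)⁻¹·Kᵀ·(x' − x̄) = [4]
z = y + H·x̄ = [4] + [-3] = [1]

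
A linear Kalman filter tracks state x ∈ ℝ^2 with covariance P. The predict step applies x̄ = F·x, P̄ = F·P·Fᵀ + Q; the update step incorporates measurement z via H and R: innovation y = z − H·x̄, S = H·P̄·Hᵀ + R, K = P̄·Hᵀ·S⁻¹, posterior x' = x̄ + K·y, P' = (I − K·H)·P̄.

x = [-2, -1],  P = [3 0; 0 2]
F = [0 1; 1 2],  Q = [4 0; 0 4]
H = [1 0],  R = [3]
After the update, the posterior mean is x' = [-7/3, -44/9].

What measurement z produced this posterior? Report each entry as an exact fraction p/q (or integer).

x̄ = F·x = [-1, -4]
P̄ = F·P·Fᵀ + Q = [6 4; 4 15]
S = H·P̄·Hᵀ + R = [9]
K = P̄·Hᵀ·S⁻¹ = [2/3; 4/9]
x' − x̄ = [-4/3, -8/9] = K·y
y = (KᵀK)⁻¹·Kᵀ·(x' − x̄) = [-2]
z = y + H·x̄ = [-2] + [-1] = [-3]

z = [-3]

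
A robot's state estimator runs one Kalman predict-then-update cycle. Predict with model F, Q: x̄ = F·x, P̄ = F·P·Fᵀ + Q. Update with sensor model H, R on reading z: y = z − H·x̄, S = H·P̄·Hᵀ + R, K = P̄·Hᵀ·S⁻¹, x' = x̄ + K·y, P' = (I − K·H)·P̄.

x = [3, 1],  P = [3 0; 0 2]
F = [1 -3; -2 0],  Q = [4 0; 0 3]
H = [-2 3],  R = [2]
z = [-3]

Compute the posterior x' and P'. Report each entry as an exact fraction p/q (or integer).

x̄ = F·x = [0, -6]
P̄ = F·P·Fᵀ + Q = [25 -6; -6 15]
y = z − H·x̄ = [15]
S = H·P̄·Hᵀ + R = [309]
K = P̄·Hᵀ·S⁻¹ = [-68/309; 19/103]
x' = x̄ + K·y = [-340/103, -333/103]
P' = (I − K·H)·P̄ = [3101/309 674/103; 674/103 462/103]

x' = [-340/103, -333/103]
P' = [3101/309 674/103; 674/103 462/103]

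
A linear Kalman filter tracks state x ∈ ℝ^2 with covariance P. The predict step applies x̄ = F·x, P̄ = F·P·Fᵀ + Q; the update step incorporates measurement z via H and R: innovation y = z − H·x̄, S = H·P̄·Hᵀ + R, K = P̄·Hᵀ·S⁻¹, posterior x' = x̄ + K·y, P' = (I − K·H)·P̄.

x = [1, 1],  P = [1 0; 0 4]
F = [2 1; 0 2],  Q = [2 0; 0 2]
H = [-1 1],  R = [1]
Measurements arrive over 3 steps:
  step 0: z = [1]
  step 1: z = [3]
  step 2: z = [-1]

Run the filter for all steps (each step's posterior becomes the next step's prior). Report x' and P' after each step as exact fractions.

step 0: x' = [35/13, 46/13], P' = [126/13 124/13; 124/13 134/13]
step 1: x' = [-8/23, 54/23], P' = [712/23 668/23; 668/23 5810/207]
step 2: x' = [95750/8429, 88158/8429], P' = [298160/8429 277924/8429; 277924/8429 265910/8429]

step 0: x̄ = F·x = [3, 2]
step 0: P̄ = F·P·Fᵀ + Q = [10 8; 8 18]
step 0: y = z − H·x̄ = [2]
step 0: S = H·P̄·Hᵀ + R = [13]
step 0: K = P̄·Hᵀ·S⁻¹ = [-2/13; 10/13]
step 0: x' = x̄ + K·y = [35/13, 46/13]
step 0: P' = (I − K·H)·P̄ = [126/13 124/13; 124/13 134/13]
step 1: x̄ = F·x = [116/13, 92/13]
step 1: P̄ = F·P·Fᵀ + Q = [1160/13 764/13; 764/13 562/13]
step 1: y = z − H·x̄ = [63/13]
step 1: S = H·P̄·Hᵀ + R = [207/13]
step 1: K = P̄·Hᵀ·S⁻¹ = [-44/23; -202/207]
step 1: x' = x̄ + K·y = [-8/23, 54/23]
step 1: P' = (I − K·H)·P̄ = [712/23 668/23; 668/23 5810/207]
step 2: x̄ = F·x = [38/23, 108/23]
step 2: P̄ = F·P·Fᵀ + Q = [55904/207 35668/207; 35668/207 23654/207]
step 2: y = z − H·x̄ = [-93/23]
step 2: S = H·P̄·Hᵀ + R = [8429/207]
step 2: K = P̄·Hᵀ·S⁻¹ = [-20236/8429; -12014/8429]
step 2: x' = x̄ + K·y = [95750/8429, 88158/8429]
step 2: P' = (I − K·H)·P̄ = [298160/8429 277924/8429; 277924/8429 265910/8429]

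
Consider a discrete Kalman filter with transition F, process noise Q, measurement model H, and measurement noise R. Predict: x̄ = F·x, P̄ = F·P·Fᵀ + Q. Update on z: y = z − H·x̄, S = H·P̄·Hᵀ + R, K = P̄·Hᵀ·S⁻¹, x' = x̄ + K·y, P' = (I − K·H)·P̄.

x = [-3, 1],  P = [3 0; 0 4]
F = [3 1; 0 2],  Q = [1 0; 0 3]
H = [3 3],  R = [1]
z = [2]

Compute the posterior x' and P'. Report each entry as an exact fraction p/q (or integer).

x̄ = F·x = [-8, 2]
P̄ = F·P·Fᵀ + Q = [32 8; 8 19]
y = z − H·x̄ = [20]
S = H·P̄·Hᵀ + R = [604]
K = P̄·Hᵀ·S⁻¹ = [30/151; 81/604]
x' = x̄ + K·y = [-608/151, 707/151]
P' = (I − K·H)·P̄ = [1232/151 -1222/151; -1222/151 4915/604]

x' = [-608/151, 707/151]
P' = [1232/151 -1222/151; -1222/151 4915/604]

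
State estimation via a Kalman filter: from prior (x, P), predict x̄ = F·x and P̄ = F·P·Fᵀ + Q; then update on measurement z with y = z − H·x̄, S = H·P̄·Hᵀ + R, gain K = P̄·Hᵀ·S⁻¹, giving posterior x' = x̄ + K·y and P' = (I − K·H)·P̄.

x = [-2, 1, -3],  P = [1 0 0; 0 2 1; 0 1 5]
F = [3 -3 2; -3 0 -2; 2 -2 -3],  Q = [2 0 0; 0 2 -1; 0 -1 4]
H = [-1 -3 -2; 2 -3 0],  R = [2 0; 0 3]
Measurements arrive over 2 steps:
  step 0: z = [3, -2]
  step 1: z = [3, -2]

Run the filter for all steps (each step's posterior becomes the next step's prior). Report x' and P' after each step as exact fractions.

step 0: x' = [-32155/40864, 5105/20432, -30799/20432], P' = [125175/40864 36195/20432 -83469/20432; 36195/20432 13603/10216 -28733/10216; -83469/20432 -28733/10216 67443/10216]
step 1: x' = [2916591832/2843541191, 4178186891/2843541191, -11985269384/2843541191], P' = [10313120139/2843541191 6270244845/2843541191 -14806144398/2843541191; 6270244845/2843541191 4703633629/2843541191 -10341429144/2843541191; -14806144398/2843541191 -10341429144/2843541191 24667448052/2843541191]

step 0: x̄ = F·x = [-15, 12, 3]
step 0: P̄ = F·P·Fᵀ + Q = [37 -23 -7; -23 31 27; -7 27 73]
step 0: y = z − H·x̄ = [30, 64]
step 0: S = H·P̄·Hᵀ + R = [768 464; 464 706]
step 0: K = P̄·Hᵀ·S⁻¹ = [-8469/81728 2765/10216; -2881/40864 -769/5108; -13905/40864 455/5108]
step 0: x' = x̄ + K·y = [-32155/40864, 5105/20432, -30799/20432]
step 0: P' = (I − K·H)·P̄ = [125175/40864 36195/20432 -83469/20432; 36195/20432 13603/10216 -28733/10216; -83469/20432 -28733/10216 67443/10216]
step 1: x̄ = F·x = [-250291/40864, 219661/40864, 3127/1277]
step 1: P̄ = F·P·Fᵀ + Q = [850007/40864 -240489/40864 -35930/1277; -240489/40864 284135/40864 -2085/2554; -35930/1277 -2085/2554 209669/2554]
step 1: y = z − H·x̄ = [182853/10216, 1077837/40864]
step 1: S = H·P̄·Hᵀ + R = [327046/1277 1494387/10216; 1494387/10216 8965703/40864]
step 1: K = P̄·Hᵀ·S⁻¹ = [244217061/2843541191 605168581/2843541191; 150856278/2843541191 -523470399/2843541191; -1752232137/2843541191 470666212/2843541191]
step 1: x' = x̄ + K·y = [2916591832/2843541191, 4178186891/2843541191, -11985269384/2843541191]
step 1: P' = (I − K·H)·P̄ = [10313120139/2843541191 6270244845/2843541191 -14806144398/2843541191; 6270244845/2843541191 4703633629/2843541191 -10341429144/2843541191; -14806144398/2843541191 -10341429144/2843541191 24667448052/2843541191]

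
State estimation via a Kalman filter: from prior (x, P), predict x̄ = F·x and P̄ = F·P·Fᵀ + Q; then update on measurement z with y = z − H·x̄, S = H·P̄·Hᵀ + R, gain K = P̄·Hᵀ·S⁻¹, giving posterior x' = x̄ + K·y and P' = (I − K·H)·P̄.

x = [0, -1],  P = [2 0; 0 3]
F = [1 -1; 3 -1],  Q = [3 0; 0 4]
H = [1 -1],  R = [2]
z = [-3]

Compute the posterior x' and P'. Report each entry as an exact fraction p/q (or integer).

x' = [20/17, 65/17]
P' = [135/17 137/17; 137/17 169/17]

x̄ = F·x = [1, 1]
P̄ = F·P·Fᵀ + Q = [8 9; 9 25]
y = z − H·x̄ = [-3]
S = H·P̄·Hᵀ + R = [17]
K = P̄·Hᵀ·S⁻¹ = [-1/17; -16/17]
x' = x̄ + K·y = [20/17, 65/17]
P' = (I − K·H)·P̄ = [135/17 137/17; 137/17 169/17]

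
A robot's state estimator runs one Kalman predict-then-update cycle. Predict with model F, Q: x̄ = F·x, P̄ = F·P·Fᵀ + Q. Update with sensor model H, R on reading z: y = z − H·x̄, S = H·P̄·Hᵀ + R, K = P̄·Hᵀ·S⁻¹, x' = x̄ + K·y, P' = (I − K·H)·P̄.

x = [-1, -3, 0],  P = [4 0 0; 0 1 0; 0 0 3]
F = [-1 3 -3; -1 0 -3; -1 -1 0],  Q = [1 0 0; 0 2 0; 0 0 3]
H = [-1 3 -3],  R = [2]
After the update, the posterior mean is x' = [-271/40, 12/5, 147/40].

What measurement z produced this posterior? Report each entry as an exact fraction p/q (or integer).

z = [3]

x̄ = F·x = [-8, 1, 4]
P̄ = F·P·Fᵀ + Q = [41 31 1; 31 33 4; 1 4 8]
S = H·P̄·Hᵀ + R = [160]
K = P̄·Hᵀ·S⁻¹ = [49/160; 7/20; -13/160]
x' − x̄ = [49/40, 7/5, -13/40] = K·y
y = (KᵀK)⁻¹·Kᵀ·(x' − x̄) = [4]
z = y + H·x̄ = [4] + [-1] = [3]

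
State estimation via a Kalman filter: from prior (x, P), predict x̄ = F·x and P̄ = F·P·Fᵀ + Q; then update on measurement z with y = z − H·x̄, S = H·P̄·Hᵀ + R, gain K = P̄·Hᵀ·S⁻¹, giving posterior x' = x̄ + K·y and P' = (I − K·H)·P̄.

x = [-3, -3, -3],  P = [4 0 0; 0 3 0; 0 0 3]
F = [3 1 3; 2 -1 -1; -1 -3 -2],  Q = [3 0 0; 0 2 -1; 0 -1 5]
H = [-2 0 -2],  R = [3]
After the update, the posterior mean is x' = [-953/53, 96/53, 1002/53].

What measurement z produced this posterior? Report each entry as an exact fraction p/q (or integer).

x̄ = F·x = [-21, 0, 18]
P̄ = F·P·Fᵀ + Q = [69 12 -39; 12 24 6; -39 6 48]
S = H·P̄·Hᵀ + R = [159]
K = P̄·Hᵀ·S⁻¹ = [-20/53; -12/53; -6/53]
x' − x̄ = [160/53, 96/53, 48/53] = K·y
y = (KᵀK)⁻¹·Kᵀ·(x' − x̄) = [-8]
z = y + H·x̄ = [-8] + [6] = [-2]

z = [-2]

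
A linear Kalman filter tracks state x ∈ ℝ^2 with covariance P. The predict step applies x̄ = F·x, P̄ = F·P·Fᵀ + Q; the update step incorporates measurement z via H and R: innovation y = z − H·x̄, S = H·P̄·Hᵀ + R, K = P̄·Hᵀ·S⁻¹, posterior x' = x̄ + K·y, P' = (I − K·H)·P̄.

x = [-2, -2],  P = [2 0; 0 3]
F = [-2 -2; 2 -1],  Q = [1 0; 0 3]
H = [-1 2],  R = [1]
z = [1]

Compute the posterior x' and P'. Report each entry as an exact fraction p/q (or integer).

x̄ = F·x = [8, -2]
P̄ = F·P·Fᵀ + Q = [21 -2; -2 14]
y = z − H·x̄ = [13]
S = H·P̄·Hᵀ + R = [86]
K = P̄·Hᵀ·S⁻¹ = [-25/86; 15/43]
x' = x̄ + K·y = [363/86, 109/43]
P' = (I − K·H)·P̄ = [1181/86 289/43; 289/43 152/43]

x' = [363/86, 109/43]
P' = [1181/86 289/43; 289/43 152/43]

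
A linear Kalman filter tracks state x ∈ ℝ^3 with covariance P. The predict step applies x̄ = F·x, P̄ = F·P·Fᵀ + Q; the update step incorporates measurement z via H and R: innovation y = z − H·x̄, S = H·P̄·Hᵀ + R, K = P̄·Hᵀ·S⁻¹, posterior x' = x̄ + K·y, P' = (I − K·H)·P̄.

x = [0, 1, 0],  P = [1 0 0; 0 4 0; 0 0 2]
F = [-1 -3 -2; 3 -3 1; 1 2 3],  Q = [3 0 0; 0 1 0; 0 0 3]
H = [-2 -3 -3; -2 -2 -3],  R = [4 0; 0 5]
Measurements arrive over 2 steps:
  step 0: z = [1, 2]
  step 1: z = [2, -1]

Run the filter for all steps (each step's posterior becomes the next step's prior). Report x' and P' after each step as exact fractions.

step 0: x̄ = F·x = [-3, -3, 2]
step 0: P̄ = F·P·Fᵀ + Q = [48 29 -37; 29 48 -15; -37 -15 38]
step 0: y = z − H·x̄ = [-8, -4]
step 0: S = H·P̄·Hᵀ + R = [604 443; 443 339]
step 0: K = P̄·Hᵀ·S⁻¹ = [-5359/8507 5924/8507; -4936/8507 3715/8507; 6125/8507 -8255/8507]
step 0: x' = x̄ + K·y = [-135/181, -19/181, 22/181]
step 0: P' = (I − K·H)·P̄ = [277220/8507 51056/8507 -228724/8507; 51056/8507 38319/8507 -65775/8507; -228724/8507 -65775/8507 210091/8507]
step 1: x̄ = F·x = [148/181, -326/181, -107/181]
step 1: P̄ = F·P·Fᵀ + Q = [90116/8507 190436/8507 -24265/8507; 190436/8507 1161747/8507 -441628/8507; -24265/8507 -441628/8507 389416/8507]
step 1: y = z − H·x̄ = [-641/181, -858/181]
step 1: S = H·P̄·Hᵀ + R = [8399707/8507 5824450/8507; 5824450/8507 4487503/8507]
step 1: K = P̄·Hᵀ·S⁻¹ = [-23714455/443104803 -17436959/443104803; -132010847/147701601 125936156/147701601; 270123914/443104803 -373949762/443104803]
step 1: x' = x̄ + K·y = [528957941/443104803, -395497187/147701601, 554073221/443104803]
step 1: P' = (I − K·H)·P̄ = [1800886406/443104803 2557675/147701601 -1176644689/443104803; 2557675/147701601 385908056/49233867 -983414822/147701601; -1176644689/443104803 -983414822/147701601 3374509040/443104803]

step 0: x' = [-135/181, -19/181, 22/181], P' = [277220/8507 51056/8507 -228724/8507; 51056/8507 38319/8507 -65775/8507; -228724/8507 -65775/8507 210091/8507]
step 1: x' = [528957941/443104803, -395497187/147701601, 554073221/443104803], P' = [1800886406/443104803 2557675/147701601 -1176644689/443104803; 2557675/147701601 385908056/49233867 -983414822/147701601; -1176644689/443104803 -983414822/147701601 3374509040/443104803]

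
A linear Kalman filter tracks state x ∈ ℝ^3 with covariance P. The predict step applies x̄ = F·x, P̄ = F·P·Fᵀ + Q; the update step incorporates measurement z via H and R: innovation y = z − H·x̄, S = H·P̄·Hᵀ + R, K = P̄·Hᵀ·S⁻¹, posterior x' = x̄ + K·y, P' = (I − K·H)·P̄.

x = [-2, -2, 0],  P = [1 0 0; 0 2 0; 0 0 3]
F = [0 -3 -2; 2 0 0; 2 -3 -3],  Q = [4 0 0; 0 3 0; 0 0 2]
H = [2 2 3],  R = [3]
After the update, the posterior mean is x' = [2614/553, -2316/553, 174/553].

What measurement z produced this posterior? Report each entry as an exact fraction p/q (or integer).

z = [2]

x̄ = F·x = [6, -4, 2]
P̄ = F·P·Fᵀ + Q = [34 0 36; 0 7 4; 36 4 51]
S = H·P̄·Hᵀ + R = [1106]
K = P̄·Hᵀ·S⁻¹ = [88/553; 13/553; 233/1106]
x' − x̄ = [-704/553, -104/553, -932/553] = K·y
y = (KᵀK)⁻¹·Kᵀ·(x' − x̄) = [-8]
z = y + H·x̄ = [-8] + [10] = [2]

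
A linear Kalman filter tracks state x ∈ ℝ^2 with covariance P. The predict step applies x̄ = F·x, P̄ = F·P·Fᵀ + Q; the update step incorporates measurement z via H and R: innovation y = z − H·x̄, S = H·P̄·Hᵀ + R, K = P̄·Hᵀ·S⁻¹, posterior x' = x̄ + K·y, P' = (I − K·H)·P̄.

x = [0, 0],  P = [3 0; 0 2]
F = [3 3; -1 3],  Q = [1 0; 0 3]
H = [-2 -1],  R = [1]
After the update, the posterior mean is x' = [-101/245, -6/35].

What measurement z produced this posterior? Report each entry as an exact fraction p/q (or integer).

z = [1]

x̄ = F·x = [0, 0]
P̄ = F·P·Fᵀ + Q = [46 9; 9 24]
S = H·P̄·Hᵀ + R = [245]
K = P̄·Hᵀ·S⁻¹ = [-101/245; -6/35]
x' − x̄ = [-101/245, -6/35] = K·y
y = (KᵀK)⁻¹·Kᵀ·(x' − x̄) = [1]
z = y + H·x̄ = [1] + [0] = [1]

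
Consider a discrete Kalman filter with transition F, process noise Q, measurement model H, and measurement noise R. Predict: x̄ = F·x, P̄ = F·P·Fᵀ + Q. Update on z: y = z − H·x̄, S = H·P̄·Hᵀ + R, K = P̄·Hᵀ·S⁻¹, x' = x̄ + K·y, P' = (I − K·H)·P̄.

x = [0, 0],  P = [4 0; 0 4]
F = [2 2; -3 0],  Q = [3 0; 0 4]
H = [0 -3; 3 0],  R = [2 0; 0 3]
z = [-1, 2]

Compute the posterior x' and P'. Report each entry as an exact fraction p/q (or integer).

x̄ = F·x = [0, 0]
P̄ = F·P·Fᵀ + Q = [35 -24; -24 40]
y = z − H·x̄ = [-1, 2]
S = H·P̄·Hᵀ + R = [362 216; 216 318]
K = P̄·Hᵀ·S⁻¹ = [18/5705 3743/11410; -1884/5705 -12/5705]
x' = x̄ + K·y = [745/1141, 372/1141]
P' = (I − K·H)·P̄ = [3743/11410 -12/5705; -12/5705 1256/5705]

x' = [745/1141, 372/1141]
P' = [3743/11410 -12/5705; -12/5705 1256/5705]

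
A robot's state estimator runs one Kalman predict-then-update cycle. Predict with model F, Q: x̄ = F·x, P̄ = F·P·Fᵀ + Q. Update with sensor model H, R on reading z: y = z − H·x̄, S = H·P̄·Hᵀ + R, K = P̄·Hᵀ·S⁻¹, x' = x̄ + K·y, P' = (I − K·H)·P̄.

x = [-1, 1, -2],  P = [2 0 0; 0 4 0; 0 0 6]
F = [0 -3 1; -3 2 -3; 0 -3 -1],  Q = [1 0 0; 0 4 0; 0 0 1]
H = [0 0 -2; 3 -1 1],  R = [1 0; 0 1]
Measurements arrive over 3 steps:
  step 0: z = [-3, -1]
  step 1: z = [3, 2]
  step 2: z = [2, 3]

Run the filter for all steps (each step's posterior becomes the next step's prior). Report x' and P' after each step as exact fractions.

step 0: x' = [31093/90007, 322601/90007, 136207/90007], P' = [105088/90007 298242/90007 1071/90007; 298242/90007 955476/90007 25334/90007; 1071/90007 25334/90007 22260/90007]
step 1: x' = [406344320/550493721, -764791624/550493721, -862326848/550493721], P' = [762971155/1651481163 1876865191/1651481163 -17057164/1651481163; 1876865191/1651481163 6308076346/1651481163 283913141/1651481163; -17057164/1651481163 283913141/1651481163 372480607/1651481163]
step 2: x' = [3163617513712/10761124175095, -24936077577424/10761124175095, -6174057998964/10761124175095], P' = [4944039913698/10761124175095 12171078665849/10761124175095 -105757826401/10761124175095; 12171078665849/10761124175095 40972804059482/10761124175095 1855549381747/10761124175095; -105757826401/10761124175095 1855549381747/10761124175095 2420426617242/10761124175095]

step 0: x̄ = F·x = [-5, 11, -1]
step 0: P̄ = F·P·Fᵀ + Q = [43 -42 30; -42 92 -6; 30 -6 43]
step 0: y = z − H·x̄ = [-5, 26]
step 0: S = H·P̄·Hᵀ + R = [173 -278; -278 967]
step 0: K = P̄·Hᵀ·S⁻¹ = [-2142/90007 18093/90007; -50668/90007 -35416/90007; -44520/90007 139/90007]
step 0: x' = x̄ + K·y = [31093/90007, 322601/90007, 136207/90007]
step 0: P' = (I − K·H)·P̄ = [105088/90007 298242/90007 1071/90007; 298242/90007 955476/90007 25334/90007; 1071/90007 25334/90007 22260/90007]
step 1: x̄ = F·x = [-831596/90007, 143302/90007, -1104010/90007]
step 1: P̄ = F·P·Fᵀ + Q = [8559547/90007 -2839997/90007 8577024/90007; -2839997/90007 1464430/90007 -2801347/90007; 8577024/90007 -2801347/90007 8863555/90007]
step 1: y = z − H·x̄ = [-1937999/90007, 3922114/90007]
step 1: S = H·P̄·Hᵀ + R = [35544227/90007 -74791948/90007; -74791948/90007 161558735/90007]
step 1: K = P̄·Hᵀ·S⁻¹ = [34114328/1651481163 394991110/1651481163; -567826282/1651481163 -393567632/1651481163; -744961214/1651481163 37395974/1651481163]
step 1: x' = x̄ + K·y = [406344320/550493721, -764791624/550493721, -862326848/550493721]
step 1: P' = (I − K·H)·P̄ = [762971155/1651481163 1876865191/1651481163 -17057164/1651481163; 1876865191/1651481163 6308076346/1651481163 283913141/1651481163; -17057164/1651481163 283913141/1651481163 372480607/1651481163]
step 2: x̄ = F·x = [1432048024/550493721, -161635664/550493721, 3156701720/550493721]
step 2: P̄ = F·P·Fᵀ + Q = [57093170038/1651481163 -18899897135/1651481163 56400206507/1651481163; -18899897135/1651481163 15820926958/1651481163 -17903009041/1651481163; 56400206507/1651481163 -17903009041/1651481163 60500127730/1651481163]
step 2: y = z − H·x̄ = [7414390882/550493721, -5963000293/550493721]
step 2: S = H·P̄·Hᵀ + R = [243651992083/1651481163 -495207512584/1651481163; -495207512584/1651481163 1079417706127/1651481163]
step 2: K = P̄·Hᵀ·S⁻¹ = [211515652802/10761124175095 2555283248844/10761124175095; -3711098763494/10761124175095 -2604018680188/10761124175095; -4840853234484/10761124175095 247603756292/10761124175095]
step 2: x' = x̄ + K·y = [3163617513712/10761124175095, -24936077577424/10761124175095, -6174057998964/10761124175095]
step 2: P' = (I − K·H)·P̄ = [4944039913698/10761124175095 12171078665849/10761124175095 -105757826401/10761124175095; 12171078665849/10761124175095 40972804059482/10761124175095 1855549381747/10761124175095; -105757826401/10761124175095 1855549381747/10761124175095 2420426617242/10761124175095]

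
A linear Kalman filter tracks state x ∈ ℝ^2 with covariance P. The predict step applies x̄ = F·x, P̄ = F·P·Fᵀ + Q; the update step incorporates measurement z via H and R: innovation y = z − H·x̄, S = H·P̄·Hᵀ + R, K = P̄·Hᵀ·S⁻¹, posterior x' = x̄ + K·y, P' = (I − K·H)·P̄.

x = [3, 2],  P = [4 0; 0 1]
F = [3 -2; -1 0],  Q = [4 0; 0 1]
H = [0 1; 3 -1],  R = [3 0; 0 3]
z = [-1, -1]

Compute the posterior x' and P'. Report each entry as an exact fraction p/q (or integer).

x' = [-507/709, -882/709]
P' = [284/709 192/709; 192/709 699/709]

x̄ = F·x = [5, -3]
P̄ = F·P·Fᵀ + Q = [44 -12; -12 5]
y = z − H·x̄ = [2, -19]
S = H·P̄·Hᵀ + R = [8 -41; -41 476]
K = P̄·Hᵀ·S⁻¹ = [64/709 220/709; 233/709 -41/709]
x' = x̄ + K·y = [-507/709, -882/709]
P' = (I − K·H)·P̄ = [284/709 192/709; 192/709 699/709]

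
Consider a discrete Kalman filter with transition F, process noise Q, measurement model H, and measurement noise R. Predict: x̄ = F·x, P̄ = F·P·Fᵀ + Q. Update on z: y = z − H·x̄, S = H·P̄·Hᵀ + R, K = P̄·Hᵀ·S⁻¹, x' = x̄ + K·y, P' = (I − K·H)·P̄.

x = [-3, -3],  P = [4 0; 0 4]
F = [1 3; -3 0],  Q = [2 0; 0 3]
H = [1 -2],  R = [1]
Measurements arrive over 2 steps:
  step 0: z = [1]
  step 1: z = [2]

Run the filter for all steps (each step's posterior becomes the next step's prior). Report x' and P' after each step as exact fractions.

step 0: x̄ = F·x = [-12, 9]
step 0: P̄ = F·P·Fᵀ + Q = [42 -12; -12 39]
step 0: y = z − H·x̄ = [31]
step 0: S = H·P̄·Hᵀ + R = [247]
step 0: K = P̄·Hᵀ·S⁻¹ = [66/247; -90/247]
step 0: x' = x̄ + K·y = [-918/247, -567/247]
step 0: P' = (I − K·H)·P̄ = [6018/247 2976/247; 2976/247 1533/247]
step 1: x̄ = F·x = [-2619/247, 2754/247]
step 1: P̄ = F·P·Fᵀ + Q = [38165/247 -44838/247; -44838/247 54903/247]
step 1: y = z − H·x̄ = [8621/247]
step 1: S = H·P̄·Hᵀ + R = [437376/247]
step 1: K = P̄·Hᵀ·S⁻¹ = [127841/437376; -12887/36448]
step 1: x' = x̄ + K·y = [-175589/437376, -43405/36448]
step 1: P' = (I − K·H)·P̄ = [1413497/437376 53569/36448; 53569/36448 8307/9112]

step 0: x' = [-918/247, -567/247], P' = [6018/247 2976/247; 2976/247 1533/247]
step 1: x' = [-175589/437376, -43405/36448], P' = [1413497/437376 53569/36448; 53569/36448 8307/9112]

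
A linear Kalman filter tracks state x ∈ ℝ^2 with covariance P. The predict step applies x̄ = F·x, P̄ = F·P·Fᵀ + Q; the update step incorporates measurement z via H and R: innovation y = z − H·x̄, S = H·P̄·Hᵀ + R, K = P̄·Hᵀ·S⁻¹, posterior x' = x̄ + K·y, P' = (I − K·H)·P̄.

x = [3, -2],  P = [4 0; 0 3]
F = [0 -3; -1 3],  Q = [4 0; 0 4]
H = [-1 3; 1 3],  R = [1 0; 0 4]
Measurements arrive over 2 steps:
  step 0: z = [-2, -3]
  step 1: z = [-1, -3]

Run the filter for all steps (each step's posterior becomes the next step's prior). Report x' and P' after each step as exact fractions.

step 0: x' = [-11/21, -6/7], P' = [4036/3759 258/1253; 258/1253 160/1253]
step 1: x' = [-69263/184524, -103889/184524], P' = [364487/369048 23647/123016; 23647/123016 46031/369048]

step 0: x̄ = F·x = [6, -9]
step 0: P̄ = F·P·Fᵀ + Q = [31 -27; -27 35]
step 0: y = z − H·x̄ = [31, 18]
step 0: S = H·P̄·Hᵀ + R = [509 284; 284 188]
step 0: K = P̄·Hᵀ·S⁻¹ = [-1714/3759 3179/7518; 222/1253 369/2506]
step 0: x' = x̄ + K·y = [-11/21, -6/7]
step 0: P' = (I − K·H)·P̄ = [4036/3759 258/1253; 258/1253 160/1253]
step 1: x̄ = F·x = [18/7, -43/21]
step 1: P̄ = F·P·Fᵀ + Q = [6452/1253 -666/1253; -666/1253 18748/3759]
step 1: y = z − H·x̄ = [54/7, 4/7]
step 1: S = H·P̄·Hᵀ + R = [67945/1253 49792/1253; 49792/1253 63712/1253]
step 1: K = P̄·Hᵀ·S⁻¹ = [-18958/46131 288655/738096; 2798/15377 34839/246032]
step 1: x' = x̄ + K·y = [-69263/184524, -103889/184524]
step 1: P' = (I − K·H)·P̄ = [364487/369048 23647/123016; 23647/123016 46031/369048]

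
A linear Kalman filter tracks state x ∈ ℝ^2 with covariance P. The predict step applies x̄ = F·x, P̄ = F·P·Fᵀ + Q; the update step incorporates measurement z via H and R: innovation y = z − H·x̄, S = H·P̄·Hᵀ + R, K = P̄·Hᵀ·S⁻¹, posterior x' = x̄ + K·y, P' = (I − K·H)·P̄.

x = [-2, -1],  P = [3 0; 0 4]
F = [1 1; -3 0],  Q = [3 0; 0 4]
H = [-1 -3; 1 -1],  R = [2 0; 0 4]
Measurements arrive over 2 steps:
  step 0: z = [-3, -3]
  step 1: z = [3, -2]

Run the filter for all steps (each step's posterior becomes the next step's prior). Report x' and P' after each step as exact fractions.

step 0: x' = [-765/473, 738/473], P' = [4391/2365 -1181/2365; -1181/2365 811/2365]
step 1: x' = [-1163651/1102947, -535243/1102947], P' = [3204019/2205894 -871225/2205894; -871225/2205894 695539/2205894]

step 0: x̄ = F·x = [-3, 6]
step 0: P̄ = F·P·Fᵀ + Q = [10 -9; -9 31]
step 0: y = z − H·x̄ = [12, 6]
step 0: S = H·P̄·Hᵀ + R = [237 101; 101 63]
step 0: K = P̄·Hᵀ·S⁻¹ = [-424/2365 1393/2365; -626/2365 -498/2365]
step 0: x' = x̄ + K·y = [-765/473, 738/473]
step 0: P' = (I − K·H)·P̄ = [4391/2365 -1181/2365; -1181/2365 811/2365]
step 1: x̄ = F·x = [-27/473, 2295/473]
step 1: P̄ = F·P·Fᵀ + Q = [1987/473 -1926/473; -1926/473 48979/2365]
step 1: y = z − H·x̄ = [8277/473, 32/11]
step 1: S = H·P̄·Hᵀ + R = [397696/2365 3634/55; 3634/55 2038/55]
step 1: K = P̄·Hᵀ·S⁻¹ = [-147586/1102947 1018811/2205894; -303848/1102947 -391691/2205894]
step 1: x' = x̄ + K·y = [-1163651/1102947, -535243/1102947]
step 1: P' = (I − K·H)·P̄ = [3204019/2205894 -871225/2205894; -871225/2205894 695539/2205894]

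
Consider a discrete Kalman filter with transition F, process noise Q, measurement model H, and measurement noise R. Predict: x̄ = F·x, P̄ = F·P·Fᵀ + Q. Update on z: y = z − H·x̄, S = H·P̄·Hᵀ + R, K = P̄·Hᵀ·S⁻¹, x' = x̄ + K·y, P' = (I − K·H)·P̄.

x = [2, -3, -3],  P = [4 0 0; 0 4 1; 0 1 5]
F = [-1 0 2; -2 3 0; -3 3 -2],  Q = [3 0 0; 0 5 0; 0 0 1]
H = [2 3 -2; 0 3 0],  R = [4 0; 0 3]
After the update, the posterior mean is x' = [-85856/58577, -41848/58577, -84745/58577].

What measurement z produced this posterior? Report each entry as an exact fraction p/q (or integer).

x̄ = F·x = [-8, -13, -9]
P̄ = F·P·Fᵀ + Q = [27 14 -2; 14 57 54; -2 54 81]
S = H·P̄·Hᵀ + R = [485 273; 273 516]
K = P̄·Hᵀ·S⁻¹ = [13378/58577 -2310/58577; 91/58577 19364/58577; -15430/58577 26554/58577]
x' − x̄ = [382760/58577, 719653/58577, 442448/58577] = K·y
y = (KᵀK)⁻¹·Kᵀ·(x' − x̄) = [35, 37]
z = y + H·x̄ = [35, 37] + [-37, -39] = [-2, -2]

z = [-2, -2]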